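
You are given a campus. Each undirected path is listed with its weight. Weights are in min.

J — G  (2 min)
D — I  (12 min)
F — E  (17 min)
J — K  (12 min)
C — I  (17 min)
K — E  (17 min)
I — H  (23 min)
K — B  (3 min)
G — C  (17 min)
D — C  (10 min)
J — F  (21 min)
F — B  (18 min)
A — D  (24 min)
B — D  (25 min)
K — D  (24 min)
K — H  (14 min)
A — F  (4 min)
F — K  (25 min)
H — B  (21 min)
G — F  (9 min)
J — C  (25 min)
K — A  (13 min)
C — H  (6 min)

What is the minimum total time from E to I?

53 min

Compare a few routes:
E - K - D - I: 17+24+12 = 53
E - K - H - C - I: 17+14+6+17 = 54
E - K - H - I: 17+14+23 = 54
Cheapest is E - K - D - I at 53 min.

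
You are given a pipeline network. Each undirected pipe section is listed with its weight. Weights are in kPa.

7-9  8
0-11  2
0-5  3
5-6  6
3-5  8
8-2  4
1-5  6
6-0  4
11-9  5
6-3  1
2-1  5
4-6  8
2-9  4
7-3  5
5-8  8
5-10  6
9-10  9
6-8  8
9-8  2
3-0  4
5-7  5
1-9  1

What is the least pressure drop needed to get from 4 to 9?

Compare a few routes:
4–6–0–11–9: 8+4+2+5 = 19
4–6–8–9: 8+8+2 = 18
4–6–3–0–11–9: 8+1+4+2+5 = 20
The minimum is 18 kPa via 4–6–8–9.

18 kPa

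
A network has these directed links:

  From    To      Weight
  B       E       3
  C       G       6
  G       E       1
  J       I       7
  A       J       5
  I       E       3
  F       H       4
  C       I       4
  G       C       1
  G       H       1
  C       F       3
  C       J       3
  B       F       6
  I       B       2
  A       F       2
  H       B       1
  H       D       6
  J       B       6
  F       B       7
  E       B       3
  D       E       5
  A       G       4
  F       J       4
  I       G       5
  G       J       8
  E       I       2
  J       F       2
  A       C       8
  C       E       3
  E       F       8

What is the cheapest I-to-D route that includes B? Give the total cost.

Best I to B: I → B costing 2
Shortest B→D: B → F → H → D = 16
Total via B: 2 + 16 = 18.

18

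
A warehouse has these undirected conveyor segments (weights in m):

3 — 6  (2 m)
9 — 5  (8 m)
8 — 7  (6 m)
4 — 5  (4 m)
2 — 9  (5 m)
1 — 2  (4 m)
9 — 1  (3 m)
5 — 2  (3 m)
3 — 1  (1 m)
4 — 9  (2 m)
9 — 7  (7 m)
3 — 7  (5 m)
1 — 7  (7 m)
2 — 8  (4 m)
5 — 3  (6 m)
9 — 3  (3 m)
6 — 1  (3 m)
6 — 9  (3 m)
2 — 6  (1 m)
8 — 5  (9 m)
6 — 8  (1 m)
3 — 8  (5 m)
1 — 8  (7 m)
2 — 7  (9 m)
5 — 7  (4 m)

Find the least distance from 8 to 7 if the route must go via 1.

10 m

Best 8 to 1: 8–6–1 costing 4
Best 1 to 7: 1–3–7 costing 6
Total via 1: 4 + 6 = 10 m.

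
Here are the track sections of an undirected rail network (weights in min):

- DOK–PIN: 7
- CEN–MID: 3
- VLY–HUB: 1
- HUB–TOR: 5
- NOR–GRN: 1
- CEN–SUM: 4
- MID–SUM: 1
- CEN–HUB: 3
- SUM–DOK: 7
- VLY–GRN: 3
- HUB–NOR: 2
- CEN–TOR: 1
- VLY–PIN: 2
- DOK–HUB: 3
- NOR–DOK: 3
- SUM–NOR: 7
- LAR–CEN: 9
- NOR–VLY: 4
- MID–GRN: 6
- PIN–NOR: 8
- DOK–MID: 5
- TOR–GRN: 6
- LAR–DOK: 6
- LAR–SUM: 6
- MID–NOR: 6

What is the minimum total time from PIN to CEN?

Running Dijkstra from PIN:
PIN: 0
VLY: 2  (via PIN)
HUB: 3  (via VLY)
NOR: 5  (via HUB)
GRN: 5  (via VLY)
DOK: 6  (via HUB)
CEN: 6  (via HUB)
Shortest route: PIN → VLY → HUB → CEN = 6 min.

6 min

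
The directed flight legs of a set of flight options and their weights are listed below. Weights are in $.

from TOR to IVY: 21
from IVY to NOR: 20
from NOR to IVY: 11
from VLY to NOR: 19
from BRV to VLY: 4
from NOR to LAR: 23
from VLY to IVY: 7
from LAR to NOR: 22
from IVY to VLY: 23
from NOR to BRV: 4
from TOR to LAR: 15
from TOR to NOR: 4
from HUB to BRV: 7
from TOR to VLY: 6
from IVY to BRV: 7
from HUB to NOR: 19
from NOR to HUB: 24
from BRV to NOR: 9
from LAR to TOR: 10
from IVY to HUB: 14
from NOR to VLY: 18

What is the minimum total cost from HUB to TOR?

Compare a few routes:
HUB - NOR - LAR - TOR: 19+23+10 = 52
HUB - BRV - NOR - LAR - TOR: 7+9+23+10 = 49
Cheapest is HUB - BRV - NOR - LAR - TOR at $49.

$49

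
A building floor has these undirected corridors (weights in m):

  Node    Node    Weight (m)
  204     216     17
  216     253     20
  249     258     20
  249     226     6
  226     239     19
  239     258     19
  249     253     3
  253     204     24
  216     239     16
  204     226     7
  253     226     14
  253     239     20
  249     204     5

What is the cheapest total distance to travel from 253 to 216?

20 m

Running Dijkstra from 253:
253: 0
249: 3  (via 253)
204: 8  (via 249)
226: 9  (via 249)
239: 20  (via 253)
216: 20  (via 253)
Shortest route: 253–216 = 20 m.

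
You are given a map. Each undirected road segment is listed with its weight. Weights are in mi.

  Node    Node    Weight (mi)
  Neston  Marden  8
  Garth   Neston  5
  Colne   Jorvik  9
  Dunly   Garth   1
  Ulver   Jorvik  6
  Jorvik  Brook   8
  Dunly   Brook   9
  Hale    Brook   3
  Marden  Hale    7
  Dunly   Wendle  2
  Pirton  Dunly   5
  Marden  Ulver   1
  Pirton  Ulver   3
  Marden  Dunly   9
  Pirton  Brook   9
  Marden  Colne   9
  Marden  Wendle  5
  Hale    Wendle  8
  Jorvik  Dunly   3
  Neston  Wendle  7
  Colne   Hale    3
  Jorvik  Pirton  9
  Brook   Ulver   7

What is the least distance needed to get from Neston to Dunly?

Running Dijkstra from Neston:
Neston: 0
Garth: 5  (via Neston)
Dunly: 6  (via Garth)
Shortest route: Neston → Garth → Dunly = 6 mi.

6 mi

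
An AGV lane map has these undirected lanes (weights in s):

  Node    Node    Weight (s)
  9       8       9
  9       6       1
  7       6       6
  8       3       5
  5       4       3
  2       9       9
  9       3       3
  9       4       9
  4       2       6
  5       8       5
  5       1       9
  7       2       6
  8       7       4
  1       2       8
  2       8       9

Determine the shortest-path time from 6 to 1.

Compare a few routes:
6 → 9 → 2 → 1: 1+9+8 = 18
6 → 7 → 2 → 1: 6+6+8 = 20
Cheapest is 6 → 9 → 2 → 1 at 18 s.

18 s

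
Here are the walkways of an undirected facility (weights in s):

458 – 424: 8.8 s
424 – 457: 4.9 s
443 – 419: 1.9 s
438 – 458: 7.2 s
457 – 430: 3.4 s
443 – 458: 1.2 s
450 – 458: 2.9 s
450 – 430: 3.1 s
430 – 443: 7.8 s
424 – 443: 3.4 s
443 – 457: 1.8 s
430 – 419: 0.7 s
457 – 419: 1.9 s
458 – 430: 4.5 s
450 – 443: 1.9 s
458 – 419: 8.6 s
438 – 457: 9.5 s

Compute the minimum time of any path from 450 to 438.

Settle nodes by increasing distance from 450:
450: 0
443: 1.9  (via 450)
458: 2.9  (via 450)
430: 3.1  (via 450)
457: 3.7  (via 443)
419: 3.8  (via 443)
424: 5.3  (via 443)
438: 10.1  (via 458)
Shortest route: 450–458–438 = 10.1 s.

10.1 s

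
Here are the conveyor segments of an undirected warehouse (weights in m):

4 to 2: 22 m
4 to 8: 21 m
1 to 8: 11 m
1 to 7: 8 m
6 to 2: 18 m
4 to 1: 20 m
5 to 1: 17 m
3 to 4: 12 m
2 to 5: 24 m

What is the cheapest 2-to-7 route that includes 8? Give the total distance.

62 m

Shortest 2→8: 2–4–8 = 43
Best 8 to 7: 8–1–7 costing 19
Total via 8: 43 + 19 = 62 m.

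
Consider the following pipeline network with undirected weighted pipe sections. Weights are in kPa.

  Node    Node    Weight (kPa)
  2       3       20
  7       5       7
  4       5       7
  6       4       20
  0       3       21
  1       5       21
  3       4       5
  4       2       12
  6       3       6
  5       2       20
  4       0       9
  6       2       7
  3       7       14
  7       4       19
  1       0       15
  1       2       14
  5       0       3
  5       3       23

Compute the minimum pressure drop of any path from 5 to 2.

Shortest distances from 5:
5: 0
0: 3  (via 5)
4: 7  (via 5)
7: 7  (via 5)
3: 12  (via 4)
1: 18  (via 0)
6: 18  (via 3)
2: 19  (via 4)
Shortest route: 5–4–2 = 19 kPa.

19 kPa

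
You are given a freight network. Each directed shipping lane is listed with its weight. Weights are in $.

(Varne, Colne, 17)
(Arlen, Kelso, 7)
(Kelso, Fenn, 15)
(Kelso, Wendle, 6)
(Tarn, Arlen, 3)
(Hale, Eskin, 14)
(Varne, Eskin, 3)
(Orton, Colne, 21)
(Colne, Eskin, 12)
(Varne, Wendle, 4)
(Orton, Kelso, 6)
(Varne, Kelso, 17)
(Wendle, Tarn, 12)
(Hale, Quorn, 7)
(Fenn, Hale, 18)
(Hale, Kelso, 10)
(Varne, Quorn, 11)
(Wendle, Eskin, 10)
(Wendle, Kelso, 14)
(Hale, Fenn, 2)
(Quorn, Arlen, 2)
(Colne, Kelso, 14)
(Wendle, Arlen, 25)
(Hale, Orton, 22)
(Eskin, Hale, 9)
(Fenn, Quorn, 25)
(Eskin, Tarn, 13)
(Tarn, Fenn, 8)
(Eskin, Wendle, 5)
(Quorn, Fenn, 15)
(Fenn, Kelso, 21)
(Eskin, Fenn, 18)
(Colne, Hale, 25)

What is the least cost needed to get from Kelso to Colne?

$68

Running Dijkstra from Kelso:
Kelso: 0
Wendle: 6  (via Kelso)
Fenn: 15  (via Kelso)
Eskin: 16  (via Wendle)
Tarn: 18  (via Wendle)
Arlen: 21  (via Tarn)
Hale: 25  (via Eskin)
Quorn: 32  (via Hale)
Orton: 47  (via Hale)
Colne: 68  (via Orton)
Shortest route: Kelso → Wendle → Eskin → Hale → Orton → Colne = $68.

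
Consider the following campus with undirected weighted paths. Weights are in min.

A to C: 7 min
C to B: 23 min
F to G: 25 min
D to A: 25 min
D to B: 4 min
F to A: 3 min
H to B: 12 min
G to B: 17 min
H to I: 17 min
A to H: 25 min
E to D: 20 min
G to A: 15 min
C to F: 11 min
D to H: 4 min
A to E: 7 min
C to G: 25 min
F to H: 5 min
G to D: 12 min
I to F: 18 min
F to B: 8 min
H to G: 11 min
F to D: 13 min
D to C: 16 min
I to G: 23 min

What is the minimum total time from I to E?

28 min

Settle nodes by increasing distance from I:
I: 0
H: 17  (via I)
F: 18  (via I)
A: 21  (via F)
D: 21  (via H)
G: 23  (via I)
B: 25  (via D)
C: 28  (via A)
E: 28  (via A)
Shortest route: I–F–A–E = 28 min.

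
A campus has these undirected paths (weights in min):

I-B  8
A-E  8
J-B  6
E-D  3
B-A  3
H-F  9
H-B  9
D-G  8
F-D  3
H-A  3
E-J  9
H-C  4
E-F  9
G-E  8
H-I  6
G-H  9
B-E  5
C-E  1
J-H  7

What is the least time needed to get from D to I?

14 min

Candidate routes:
D → E → C → H → I: 3+1+4+6 = 14
D → E → B → I: 3+5+8 = 16
The minimum is 14 min via D → E → C → H → I.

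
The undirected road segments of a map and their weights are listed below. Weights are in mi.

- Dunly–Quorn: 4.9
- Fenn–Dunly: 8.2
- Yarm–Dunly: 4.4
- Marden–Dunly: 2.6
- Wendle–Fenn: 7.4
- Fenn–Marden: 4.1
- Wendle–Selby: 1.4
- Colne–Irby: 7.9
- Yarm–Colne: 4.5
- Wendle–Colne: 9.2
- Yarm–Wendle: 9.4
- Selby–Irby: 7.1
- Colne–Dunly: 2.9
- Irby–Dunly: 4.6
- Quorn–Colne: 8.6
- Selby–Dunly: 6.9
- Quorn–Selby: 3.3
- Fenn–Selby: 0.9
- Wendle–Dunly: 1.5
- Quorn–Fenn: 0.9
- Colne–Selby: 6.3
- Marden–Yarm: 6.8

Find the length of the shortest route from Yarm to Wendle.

5.9 mi

Running Dijkstra from Yarm:
Yarm: 0
Dunly: 4.4  (via Yarm)
Colne: 4.5  (via Yarm)
Wendle: 5.9  (via Dunly)
Shortest route: Yarm–Dunly–Wendle = 5.9 mi.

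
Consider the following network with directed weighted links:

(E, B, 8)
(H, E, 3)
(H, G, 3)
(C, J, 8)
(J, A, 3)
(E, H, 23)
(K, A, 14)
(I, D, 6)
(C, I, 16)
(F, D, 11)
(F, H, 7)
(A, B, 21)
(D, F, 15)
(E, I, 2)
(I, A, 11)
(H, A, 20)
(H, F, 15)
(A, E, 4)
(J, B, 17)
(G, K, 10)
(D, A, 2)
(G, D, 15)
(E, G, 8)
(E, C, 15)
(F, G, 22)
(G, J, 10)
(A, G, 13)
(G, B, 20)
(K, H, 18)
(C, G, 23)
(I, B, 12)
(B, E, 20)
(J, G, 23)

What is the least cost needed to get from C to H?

Enumerating some paths:
C–J–A–E–I–D–F–H: 8+3+4+2+6+15+7 = 45
C–J–A–E–H: 8+3+4+23 = 38
C–I–D–A–E–H: 16+6+2+4+23 = 51
C–I–D–F–H: 16+6+15+7 = 44
Cheapest is C–J–A–E–H at 38.

38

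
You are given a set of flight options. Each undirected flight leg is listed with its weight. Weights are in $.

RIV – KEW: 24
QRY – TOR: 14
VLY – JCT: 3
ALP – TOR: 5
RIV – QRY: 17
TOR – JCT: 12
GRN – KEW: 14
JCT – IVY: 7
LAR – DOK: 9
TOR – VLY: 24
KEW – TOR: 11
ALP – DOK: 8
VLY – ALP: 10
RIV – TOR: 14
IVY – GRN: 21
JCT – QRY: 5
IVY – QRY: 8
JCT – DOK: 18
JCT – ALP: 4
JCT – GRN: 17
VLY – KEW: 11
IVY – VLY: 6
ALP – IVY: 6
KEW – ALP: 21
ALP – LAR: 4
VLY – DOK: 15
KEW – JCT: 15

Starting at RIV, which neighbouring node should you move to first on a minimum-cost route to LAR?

TOR

Candidate routes:
RIV → TOR → ALP → LAR: 14+5+4 = 23
RIV → QRY → JCT → ALP → LAR: 17+5+4+4 = 30
RIV → TOR → JCT → ALP → LAR: 14+12+4+4 = 34
Cheapest is RIV → TOR → ALP → LAR at $23.
So from RIV the first move is to TOR.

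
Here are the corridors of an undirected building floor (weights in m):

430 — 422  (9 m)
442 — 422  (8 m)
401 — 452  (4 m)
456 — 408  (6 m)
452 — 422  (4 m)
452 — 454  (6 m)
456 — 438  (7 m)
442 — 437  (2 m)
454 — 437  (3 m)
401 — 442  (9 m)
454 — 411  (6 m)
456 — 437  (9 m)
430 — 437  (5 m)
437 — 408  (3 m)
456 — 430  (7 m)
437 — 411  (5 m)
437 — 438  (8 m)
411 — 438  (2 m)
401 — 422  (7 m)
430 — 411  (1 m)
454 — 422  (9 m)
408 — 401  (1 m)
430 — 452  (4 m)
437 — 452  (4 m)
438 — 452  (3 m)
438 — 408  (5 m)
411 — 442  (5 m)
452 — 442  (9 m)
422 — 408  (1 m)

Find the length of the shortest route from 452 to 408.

Running Dijkstra from 452:
452: 0
438: 3  (via 452)
401: 4  (via 452)
422: 4  (via 452)
437: 4  (via 452)
430: 4  (via 452)
411: 5  (via 438)
408: 5  (via 401)
Shortest route: 452 → 401 → 408 = 5 m.

5 m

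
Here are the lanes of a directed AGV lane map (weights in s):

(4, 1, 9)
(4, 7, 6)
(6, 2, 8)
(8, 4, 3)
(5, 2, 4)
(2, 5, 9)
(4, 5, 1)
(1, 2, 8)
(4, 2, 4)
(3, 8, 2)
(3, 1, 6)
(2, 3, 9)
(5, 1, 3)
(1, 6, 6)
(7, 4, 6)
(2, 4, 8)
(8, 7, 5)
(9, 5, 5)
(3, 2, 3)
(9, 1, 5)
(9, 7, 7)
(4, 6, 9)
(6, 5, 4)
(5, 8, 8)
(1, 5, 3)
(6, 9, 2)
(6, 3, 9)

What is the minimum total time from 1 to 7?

15 s

Candidate routes:
1 → 5 → 8 → 7: 3+8+5 = 16
1 → 6 → 9 → 7: 6+2+7 = 15
Cheapest is 1 → 6 → 9 → 7 at 15 s.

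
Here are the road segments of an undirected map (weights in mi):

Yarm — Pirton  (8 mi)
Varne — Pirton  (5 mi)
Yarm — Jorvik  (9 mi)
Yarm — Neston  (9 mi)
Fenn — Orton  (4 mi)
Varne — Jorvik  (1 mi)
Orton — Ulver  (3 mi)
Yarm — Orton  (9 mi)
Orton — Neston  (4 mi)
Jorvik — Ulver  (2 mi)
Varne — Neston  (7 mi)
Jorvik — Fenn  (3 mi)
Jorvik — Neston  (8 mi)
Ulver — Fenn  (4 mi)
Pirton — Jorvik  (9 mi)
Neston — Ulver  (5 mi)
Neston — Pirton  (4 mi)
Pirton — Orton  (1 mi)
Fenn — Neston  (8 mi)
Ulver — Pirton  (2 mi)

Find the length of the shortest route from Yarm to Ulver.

10 mi

Enumerating some paths:
Yarm → Jorvik → Ulver: 9+2 = 11
Yarm → Pirton → Ulver: 8+2 = 10
Yarm → Orton → Ulver: 9+3 = 12
Yarm → Orton → Pirton → Ulver: 9+1+2 = 12
Cheapest is Yarm → Pirton → Ulver at 10 mi.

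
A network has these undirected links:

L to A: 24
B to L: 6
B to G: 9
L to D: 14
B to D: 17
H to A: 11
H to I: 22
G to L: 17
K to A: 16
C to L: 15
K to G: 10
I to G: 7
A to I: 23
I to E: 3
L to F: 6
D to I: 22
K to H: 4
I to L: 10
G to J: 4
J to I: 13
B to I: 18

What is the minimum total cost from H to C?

44

Compare a few routes:
H–K–G–L–C: 4+10+17+15 = 46
H–K–G–B–L–C: 4+10+9+6+15 = 44
H–I–L–C: 22+10+15 = 47
H–K–G–I–L–C: 4+10+7+10+15 = 46
Cheapest is H–K–G–B–L–C at 44.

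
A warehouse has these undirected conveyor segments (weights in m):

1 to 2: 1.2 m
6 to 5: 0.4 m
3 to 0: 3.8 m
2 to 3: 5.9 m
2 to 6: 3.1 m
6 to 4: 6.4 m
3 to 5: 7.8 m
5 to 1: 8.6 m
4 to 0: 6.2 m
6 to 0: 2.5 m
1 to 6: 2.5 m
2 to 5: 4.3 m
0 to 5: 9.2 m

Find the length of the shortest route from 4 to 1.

8.9 m

Shortest distances from 4:
4: 0
0: 6.2  (via 4)
6: 6.4  (via 4)
5: 6.8  (via 6)
1: 8.9  (via 6)
Shortest route: 4 → 6 → 1 = 8.9 m.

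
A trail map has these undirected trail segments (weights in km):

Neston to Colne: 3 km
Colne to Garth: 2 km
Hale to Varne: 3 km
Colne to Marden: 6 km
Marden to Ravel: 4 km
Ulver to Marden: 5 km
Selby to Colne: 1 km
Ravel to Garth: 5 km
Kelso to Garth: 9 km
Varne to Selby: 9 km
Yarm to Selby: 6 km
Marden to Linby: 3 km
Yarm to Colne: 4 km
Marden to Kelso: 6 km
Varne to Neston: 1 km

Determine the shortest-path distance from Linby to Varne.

Settle nodes by increasing distance from Linby:
Linby: 0
Marden: 3  (via Linby)
Ravel: 7  (via Marden)
Ulver: 8  (via Marden)
Kelso: 9  (via Marden)
Colne: 9  (via Marden)
Selby: 10  (via Colne)
Garth: 11  (via Colne)
Neston: 12  (via Colne)
Varne: 13  (via Neston)
Shortest route: Linby → Marden → Colne → Neston → Varne = 13 km.

13 km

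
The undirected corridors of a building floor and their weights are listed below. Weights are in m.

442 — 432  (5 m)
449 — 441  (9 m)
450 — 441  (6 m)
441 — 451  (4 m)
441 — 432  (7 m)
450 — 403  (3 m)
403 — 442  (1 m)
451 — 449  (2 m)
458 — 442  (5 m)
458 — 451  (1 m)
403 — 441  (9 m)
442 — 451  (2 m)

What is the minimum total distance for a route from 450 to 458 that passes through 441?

Best 450 to 441: 450–441 costing 6
Best 441 to 458: 441–451–458 costing 5
Total via 441: 6 + 5 = 11 m.

11 m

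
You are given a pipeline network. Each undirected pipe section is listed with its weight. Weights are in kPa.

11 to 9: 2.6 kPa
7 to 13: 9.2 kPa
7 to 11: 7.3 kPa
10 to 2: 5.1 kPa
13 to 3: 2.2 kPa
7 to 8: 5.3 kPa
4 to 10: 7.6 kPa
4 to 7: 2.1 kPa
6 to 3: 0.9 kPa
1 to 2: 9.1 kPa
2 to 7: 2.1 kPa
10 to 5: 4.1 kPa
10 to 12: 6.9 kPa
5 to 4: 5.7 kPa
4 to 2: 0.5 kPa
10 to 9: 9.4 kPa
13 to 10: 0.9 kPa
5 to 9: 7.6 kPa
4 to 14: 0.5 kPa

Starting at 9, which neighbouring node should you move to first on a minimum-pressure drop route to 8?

11

Candidate routes:
9–11–7–8: 2.6+7.3+5.3 = 15.2
9–5–4–2–7–8: 7.6+5.7+0.5+2.1+5.3 = 21.2
9–5–4–7–8: 7.6+5.7+2.1+5.3 = 20.7
The minimum is 15.2 kPa via 9–11–7–8.
So from 9 the first move is to 11.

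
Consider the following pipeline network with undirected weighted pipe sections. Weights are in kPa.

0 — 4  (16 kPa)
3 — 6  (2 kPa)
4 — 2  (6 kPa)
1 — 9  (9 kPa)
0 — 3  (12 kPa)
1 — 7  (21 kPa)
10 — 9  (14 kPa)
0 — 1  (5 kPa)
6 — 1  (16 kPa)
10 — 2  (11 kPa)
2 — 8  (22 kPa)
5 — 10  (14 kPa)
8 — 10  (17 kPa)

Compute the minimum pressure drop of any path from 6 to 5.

Compare a few routes:
6 - 3 - 0 - 4 - 2 - 10 - 5: 2+12+16+6+11+14 = 61
6 - 1 - 9 - 10 - 5: 16+9+14+14 = 53
6 - 3 - 0 - 1 - 9 - 10 - 5: 2+12+5+9+14+14 = 56
6 - 1 - 0 - 4 - 2 - 10 - 5: 16+5+16+6+11+14 = 68
The minimum is 53 kPa via 6 - 1 - 9 - 10 - 5.

53 kPa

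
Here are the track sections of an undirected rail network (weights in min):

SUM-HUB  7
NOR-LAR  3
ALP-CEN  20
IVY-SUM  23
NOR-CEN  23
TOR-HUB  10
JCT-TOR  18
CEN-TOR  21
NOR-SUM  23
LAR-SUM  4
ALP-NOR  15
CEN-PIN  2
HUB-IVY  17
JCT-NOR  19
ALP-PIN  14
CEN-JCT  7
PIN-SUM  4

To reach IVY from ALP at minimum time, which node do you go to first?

PIN

Enumerating some paths:
ALP → PIN → SUM → IVY: 14+4+23 = 41
ALP → NOR → LAR → SUM → IVY: 15+3+4+23 = 45
ALP → PIN → SUM → HUB → IVY: 14+4+7+17 = 42
The minimum is 41 min via ALP → PIN → SUM → IVY.
So from ALP the first move is to PIN.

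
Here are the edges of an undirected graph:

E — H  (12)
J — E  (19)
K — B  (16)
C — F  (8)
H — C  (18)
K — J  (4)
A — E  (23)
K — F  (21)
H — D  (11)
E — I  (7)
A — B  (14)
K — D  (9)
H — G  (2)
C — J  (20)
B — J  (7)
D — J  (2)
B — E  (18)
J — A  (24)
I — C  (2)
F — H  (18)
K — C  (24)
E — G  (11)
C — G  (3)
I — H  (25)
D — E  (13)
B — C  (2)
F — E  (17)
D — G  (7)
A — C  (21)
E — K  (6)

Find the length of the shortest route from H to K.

15

Enumerating some paths:
H–G–D–J–K: 2+7+2+4 = 15
H–G–D–K: 2+7+9 = 18
H–D–J–K: 11+2+4 = 17
The minimum is 15 via H–G–D–J–K.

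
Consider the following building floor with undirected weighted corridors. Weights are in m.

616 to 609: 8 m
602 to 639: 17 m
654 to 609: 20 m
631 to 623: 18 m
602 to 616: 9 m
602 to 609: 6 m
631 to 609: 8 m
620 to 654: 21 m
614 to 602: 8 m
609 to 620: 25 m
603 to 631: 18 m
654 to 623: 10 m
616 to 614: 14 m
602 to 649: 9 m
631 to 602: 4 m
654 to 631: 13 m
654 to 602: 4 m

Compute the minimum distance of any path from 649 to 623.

Running Dijkstra from 649:
649: 0
602: 9  (via 649)
654: 13  (via 602)
631: 13  (via 602)
609: 15  (via 602)
614: 17  (via 602)
616: 18  (via 602)
623: 23  (via 654)
Shortest route: 649–602–654–623 = 23 m.

23 m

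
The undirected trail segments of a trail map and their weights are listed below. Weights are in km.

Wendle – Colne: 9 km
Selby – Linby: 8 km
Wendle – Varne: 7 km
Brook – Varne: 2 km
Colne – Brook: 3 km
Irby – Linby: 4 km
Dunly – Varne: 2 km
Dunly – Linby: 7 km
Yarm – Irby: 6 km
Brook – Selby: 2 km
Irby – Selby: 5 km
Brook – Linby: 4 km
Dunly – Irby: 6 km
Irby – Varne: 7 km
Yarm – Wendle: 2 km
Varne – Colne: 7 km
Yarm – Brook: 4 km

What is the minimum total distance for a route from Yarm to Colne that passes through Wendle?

11 km

Shortest Yarm→Wendle: Yarm–Wendle = 2
Best Wendle to Colne: Wendle–Colne costing 9
Total via Wendle: 2 + 9 = 11 km.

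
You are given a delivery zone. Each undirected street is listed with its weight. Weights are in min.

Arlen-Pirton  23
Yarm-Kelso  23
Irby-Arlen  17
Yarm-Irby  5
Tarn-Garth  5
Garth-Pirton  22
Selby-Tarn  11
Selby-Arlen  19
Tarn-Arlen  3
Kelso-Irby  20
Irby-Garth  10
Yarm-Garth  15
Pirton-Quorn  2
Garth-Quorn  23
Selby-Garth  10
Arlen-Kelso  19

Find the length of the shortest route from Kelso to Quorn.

44 min

Shortest distances from Kelso:
Kelso: 0
Arlen: 19  (via Kelso)
Irby: 20  (via Kelso)
Tarn: 22  (via Arlen)
Yarm: 23  (via Kelso)
Garth: 27  (via Tarn)
Selby: 33  (via Tarn)
Pirton: 42  (via Arlen)
Quorn: 44  (via Pirton)
Shortest route: Kelso → Arlen → Pirton → Quorn = 44 min.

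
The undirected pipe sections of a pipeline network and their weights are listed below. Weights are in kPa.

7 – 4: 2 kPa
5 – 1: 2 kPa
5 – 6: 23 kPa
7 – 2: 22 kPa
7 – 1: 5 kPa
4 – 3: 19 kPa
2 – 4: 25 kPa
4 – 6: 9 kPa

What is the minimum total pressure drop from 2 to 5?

Settle nodes by increasing distance from 2:
2: 0
7: 22  (via 2)
4: 24  (via 7)
1: 27  (via 7)
5: 29  (via 1)
Shortest route: 2–7–1–5 = 29 kPa.

29 kPa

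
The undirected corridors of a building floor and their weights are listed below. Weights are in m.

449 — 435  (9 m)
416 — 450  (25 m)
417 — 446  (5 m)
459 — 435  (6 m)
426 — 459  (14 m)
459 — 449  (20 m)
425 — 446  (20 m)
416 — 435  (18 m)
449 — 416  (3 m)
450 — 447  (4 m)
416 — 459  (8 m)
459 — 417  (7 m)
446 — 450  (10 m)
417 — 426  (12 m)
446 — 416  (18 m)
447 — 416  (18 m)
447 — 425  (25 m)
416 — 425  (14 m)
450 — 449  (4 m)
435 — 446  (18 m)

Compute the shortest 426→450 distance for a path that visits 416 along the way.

Best 426 to 416: 426–459–416 costing 22
Shortest 416→450: 416–449–450 = 7
Total via 416: 22 + 7 = 29 m.

29 m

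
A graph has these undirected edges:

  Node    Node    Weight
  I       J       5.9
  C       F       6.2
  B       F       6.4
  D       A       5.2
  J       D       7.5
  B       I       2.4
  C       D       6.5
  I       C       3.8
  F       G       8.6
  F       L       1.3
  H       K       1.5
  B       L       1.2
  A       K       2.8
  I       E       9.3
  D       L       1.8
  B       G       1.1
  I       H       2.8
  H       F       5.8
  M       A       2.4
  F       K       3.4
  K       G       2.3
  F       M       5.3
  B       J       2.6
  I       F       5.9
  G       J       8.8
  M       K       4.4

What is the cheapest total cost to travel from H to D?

Shortest distances from H:
H: 0
K: 1.5  (via H)
I: 2.8  (via H)
G: 3.8  (via K)
A: 4.3  (via K)
B: 4.9  (via G)
F: 4.9  (via K)
M: 5.9  (via K)
L: 6.1  (via B)
C: 6.6  (via I)
J: 7.5  (via B)
D: 7.9  (via L)
Shortest route: H → K → G → B → L → D = 7.9.

7.9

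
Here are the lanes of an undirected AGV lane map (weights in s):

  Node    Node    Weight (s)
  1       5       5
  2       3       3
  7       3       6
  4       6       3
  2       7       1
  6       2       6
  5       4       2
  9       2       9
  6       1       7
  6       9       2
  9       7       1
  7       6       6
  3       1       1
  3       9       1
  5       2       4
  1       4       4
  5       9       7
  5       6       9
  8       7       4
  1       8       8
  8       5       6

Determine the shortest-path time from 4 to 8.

8 s

Candidate routes:
4 → 6 → 9 → 7 → 8: 3+2+1+4 = 10
4 → 1 → 3 → 9 → 7 → 8: 4+1+1+1+4 = 11
4 → 5 → 8: 2+6 = 8
The minimum is 8 s via 4 → 5 → 8.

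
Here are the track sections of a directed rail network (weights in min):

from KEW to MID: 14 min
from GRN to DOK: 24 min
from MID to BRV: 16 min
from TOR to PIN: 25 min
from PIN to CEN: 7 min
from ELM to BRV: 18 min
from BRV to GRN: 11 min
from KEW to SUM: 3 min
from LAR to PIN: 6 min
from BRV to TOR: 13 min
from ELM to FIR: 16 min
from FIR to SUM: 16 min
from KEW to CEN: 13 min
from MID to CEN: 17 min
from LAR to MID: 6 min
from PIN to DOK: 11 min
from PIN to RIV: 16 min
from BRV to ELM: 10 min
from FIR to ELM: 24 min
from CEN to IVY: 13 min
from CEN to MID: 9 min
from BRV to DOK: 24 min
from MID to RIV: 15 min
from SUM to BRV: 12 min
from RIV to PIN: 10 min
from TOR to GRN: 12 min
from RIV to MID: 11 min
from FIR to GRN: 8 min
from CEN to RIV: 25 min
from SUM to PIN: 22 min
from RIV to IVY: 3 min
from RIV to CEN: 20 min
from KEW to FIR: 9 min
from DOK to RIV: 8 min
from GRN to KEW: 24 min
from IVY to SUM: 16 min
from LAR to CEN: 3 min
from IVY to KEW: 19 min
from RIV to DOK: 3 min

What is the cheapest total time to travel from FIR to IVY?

43 min

Settle nodes by increasing distance from FIR:
FIR: 0
GRN: 8  (via FIR)
SUM: 16  (via FIR)
ELM: 24  (via FIR)
BRV: 28  (via SUM)
DOK: 32  (via GRN)
KEW: 32  (via GRN)
PIN: 38  (via SUM)
RIV: 40  (via DOK)
TOR: 41  (via BRV)
IVY: 43  (via RIV)
Shortest route: FIR–GRN–DOK–RIV–IVY = 43 min.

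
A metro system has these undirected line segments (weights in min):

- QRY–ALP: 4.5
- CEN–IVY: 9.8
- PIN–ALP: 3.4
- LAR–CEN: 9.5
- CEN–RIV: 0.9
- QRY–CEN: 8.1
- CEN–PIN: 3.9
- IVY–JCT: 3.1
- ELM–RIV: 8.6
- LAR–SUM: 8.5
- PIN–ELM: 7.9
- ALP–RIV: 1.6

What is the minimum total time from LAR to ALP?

12 min

Compare a few routes:
LAR–CEN–PIN–ALP: 9.5+3.9+3.4 = 16.8
LAR–CEN–RIV–ALP: 9.5+0.9+1.6 = 12
Cheapest is LAR–CEN–RIV–ALP at 12 min.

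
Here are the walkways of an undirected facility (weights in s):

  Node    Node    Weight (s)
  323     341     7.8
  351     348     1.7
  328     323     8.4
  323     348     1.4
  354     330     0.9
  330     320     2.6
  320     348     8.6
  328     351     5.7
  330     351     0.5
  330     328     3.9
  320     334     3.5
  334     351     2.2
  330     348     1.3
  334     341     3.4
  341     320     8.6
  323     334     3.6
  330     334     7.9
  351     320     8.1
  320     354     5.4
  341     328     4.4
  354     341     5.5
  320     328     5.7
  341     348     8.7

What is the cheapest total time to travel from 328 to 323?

Running Dijkstra from 328:
328: 0
330: 3.9  (via 328)
341: 4.4  (via 328)
351: 4.4  (via 330)
354: 4.8  (via 330)
348: 5.2  (via 330)
320: 5.7  (via 328)
323: 6.6  (via 348)
Shortest route: 328 → 330 → 348 → 323 = 6.6 s.

6.6 s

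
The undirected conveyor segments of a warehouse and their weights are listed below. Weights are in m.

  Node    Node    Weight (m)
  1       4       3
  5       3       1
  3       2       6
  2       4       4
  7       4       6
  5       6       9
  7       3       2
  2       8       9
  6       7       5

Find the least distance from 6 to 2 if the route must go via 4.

15 m

Best 6 to 4: 6 → 7 → 4 costing 11
Shortest 4→2: 4 → 2 = 4
Total via 4: 11 + 4 = 15 m.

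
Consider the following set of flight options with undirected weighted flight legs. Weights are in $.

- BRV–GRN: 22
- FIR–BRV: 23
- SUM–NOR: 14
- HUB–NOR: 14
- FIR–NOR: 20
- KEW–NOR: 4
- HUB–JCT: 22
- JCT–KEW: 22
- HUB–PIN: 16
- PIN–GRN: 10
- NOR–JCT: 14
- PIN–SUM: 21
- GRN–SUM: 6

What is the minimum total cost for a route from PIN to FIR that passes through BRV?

Shortest PIN→BRV: PIN → GRN → BRV = 32
Best BRV to FIR: BRV → FIR costing 23
Total via BRV: 32 + 23 = $55.

$55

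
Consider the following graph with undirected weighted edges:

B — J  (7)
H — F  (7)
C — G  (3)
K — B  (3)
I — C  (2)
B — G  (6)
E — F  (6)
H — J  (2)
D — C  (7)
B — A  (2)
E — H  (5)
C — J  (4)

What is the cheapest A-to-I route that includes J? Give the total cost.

Shortest A→J: A → B → J = 9
Shortest J→I: J → C → I = 6
Total via J: 9 + 6 = 15.

15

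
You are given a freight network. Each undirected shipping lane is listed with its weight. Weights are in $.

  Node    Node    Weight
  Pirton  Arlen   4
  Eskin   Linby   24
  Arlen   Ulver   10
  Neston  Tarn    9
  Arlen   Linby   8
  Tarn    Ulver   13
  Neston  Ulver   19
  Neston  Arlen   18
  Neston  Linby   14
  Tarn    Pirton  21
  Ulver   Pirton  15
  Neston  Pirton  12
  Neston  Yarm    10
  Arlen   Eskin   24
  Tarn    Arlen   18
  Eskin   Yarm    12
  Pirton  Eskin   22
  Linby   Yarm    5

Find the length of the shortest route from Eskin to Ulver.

$34

Running Dijkstra from Eskin:
Eskin: 0
Yarm: 12  (via Eskin)
Linby: 17  (via Yarm)
Pirton: 22  (via Eskin)
Neston: 22  (via Yarm)
Arlen: 24  (via Eskin)
Tarn: 31  (via Neston)
Ulver: 34  (via Arlen)
Shortest route: Eskin–Arlen–Ulver = $34.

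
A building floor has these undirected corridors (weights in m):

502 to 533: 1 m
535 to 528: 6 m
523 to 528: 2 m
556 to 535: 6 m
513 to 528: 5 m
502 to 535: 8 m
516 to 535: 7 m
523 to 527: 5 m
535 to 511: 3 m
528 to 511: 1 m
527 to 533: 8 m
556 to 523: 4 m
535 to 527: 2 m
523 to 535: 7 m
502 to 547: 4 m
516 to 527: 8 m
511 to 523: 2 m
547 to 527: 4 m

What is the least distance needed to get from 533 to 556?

15 m

Shortest distances from 533:
533: 0
502: 1  (via 533)
547: 5  (via 502)
527: 8  (via 533)
535: 9  (via 502)
511: 12  (via 535)
523: 13  (via 527)
528: 13  (via 511)
556: 15  (via 535)
Shortest route: 533–502–535–556 = 15 m.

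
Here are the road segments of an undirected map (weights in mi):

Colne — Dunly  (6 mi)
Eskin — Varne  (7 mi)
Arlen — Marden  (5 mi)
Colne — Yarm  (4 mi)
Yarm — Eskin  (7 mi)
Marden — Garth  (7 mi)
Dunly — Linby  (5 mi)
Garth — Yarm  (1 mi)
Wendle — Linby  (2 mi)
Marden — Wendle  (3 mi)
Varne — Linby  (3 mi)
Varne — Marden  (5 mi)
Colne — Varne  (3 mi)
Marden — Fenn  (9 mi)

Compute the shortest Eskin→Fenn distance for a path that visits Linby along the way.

24 mi

Shortest Eskin→Linby: Eskin–Varne–Linby = 10
Best Linby to Fenn: Linby–Wendle–Marden–Fenn costing 14
Total via Linby: 10 + 14 = 24 mi.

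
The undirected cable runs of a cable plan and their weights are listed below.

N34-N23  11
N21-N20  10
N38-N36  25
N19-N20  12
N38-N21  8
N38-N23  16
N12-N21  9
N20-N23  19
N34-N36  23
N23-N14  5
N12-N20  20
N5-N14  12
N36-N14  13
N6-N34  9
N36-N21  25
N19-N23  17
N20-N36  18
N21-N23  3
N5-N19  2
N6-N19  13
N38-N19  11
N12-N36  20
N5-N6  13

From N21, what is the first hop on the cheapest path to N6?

Candidate routes:
N21 - N23 - N34 - N6: 3+11+9 = 23
N21 - N38 - N19 - N6: 8+11+13 = 32
Cheapest is N21 - N23 - N34 - N6 at 23.
So from N21 the first move is to N23.

N23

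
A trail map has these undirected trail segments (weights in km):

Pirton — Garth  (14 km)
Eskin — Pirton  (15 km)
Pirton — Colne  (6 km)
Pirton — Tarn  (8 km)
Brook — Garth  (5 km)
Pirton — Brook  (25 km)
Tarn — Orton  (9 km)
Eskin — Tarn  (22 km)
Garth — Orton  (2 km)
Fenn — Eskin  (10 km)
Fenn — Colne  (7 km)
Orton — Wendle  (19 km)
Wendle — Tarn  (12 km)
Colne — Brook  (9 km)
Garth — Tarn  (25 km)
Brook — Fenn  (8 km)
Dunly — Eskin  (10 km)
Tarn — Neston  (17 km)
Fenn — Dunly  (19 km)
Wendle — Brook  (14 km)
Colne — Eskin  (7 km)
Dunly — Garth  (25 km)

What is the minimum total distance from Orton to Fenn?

Compare a few routes:
Orton → Garth → Brook → Colne → Fenn: 2+5+9+7 = 23
Orton → Garth → Brook → Fenn: 2+5+8 = 15
Orton → Garth → Pirton → Colne → Fenn: 2+14+6+7 = 29
The minimum is 15 km via Orton → Garth → Brook → Fenn.

15 km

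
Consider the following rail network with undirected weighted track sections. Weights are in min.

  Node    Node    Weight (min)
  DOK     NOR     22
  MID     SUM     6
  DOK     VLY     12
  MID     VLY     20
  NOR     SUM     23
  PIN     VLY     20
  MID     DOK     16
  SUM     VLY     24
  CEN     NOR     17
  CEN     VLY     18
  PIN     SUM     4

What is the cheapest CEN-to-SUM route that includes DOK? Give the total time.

52 min

Shortest CEN→DOK: CEN–VLY–DOK = 30
Best DOK to SUM: DOK–MID–SUM costing 22
Total via DOK: 30 + 22 = 52 min.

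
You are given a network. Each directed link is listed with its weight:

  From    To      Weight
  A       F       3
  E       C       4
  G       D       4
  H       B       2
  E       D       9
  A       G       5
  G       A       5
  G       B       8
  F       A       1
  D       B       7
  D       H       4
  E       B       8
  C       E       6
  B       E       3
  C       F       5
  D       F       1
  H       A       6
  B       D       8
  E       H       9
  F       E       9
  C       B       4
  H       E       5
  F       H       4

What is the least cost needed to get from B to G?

15

Candidate routes:
B → D → F → A → G: 8+1+1+5 = 15
B → E → C → F → A → G: 3+4+5+1+5 = 18
B → E → D → F → A → G: 3+9+1+1+5 = 19
B → D → H → A → G: 8+4+6+5 = 23
Cheapest is B → D → F → A → G at 15.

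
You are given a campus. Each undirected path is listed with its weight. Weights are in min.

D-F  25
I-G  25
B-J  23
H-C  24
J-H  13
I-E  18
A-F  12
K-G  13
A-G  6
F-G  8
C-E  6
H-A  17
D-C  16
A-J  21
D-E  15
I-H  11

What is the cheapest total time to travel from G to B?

50 min

Running Dijkstra from G:
G: 0
A: 6  (via G)
F: 8  (via G)
K: 13  (via G)
H: 23  (via A)
I: 25  (via G)
J: 27  (via A)
D: 33  (via F)
E: 43  (via I)
C: 47  (via H)
B: 50  (via J)
Shortest route: G → A → J → B = 50 min.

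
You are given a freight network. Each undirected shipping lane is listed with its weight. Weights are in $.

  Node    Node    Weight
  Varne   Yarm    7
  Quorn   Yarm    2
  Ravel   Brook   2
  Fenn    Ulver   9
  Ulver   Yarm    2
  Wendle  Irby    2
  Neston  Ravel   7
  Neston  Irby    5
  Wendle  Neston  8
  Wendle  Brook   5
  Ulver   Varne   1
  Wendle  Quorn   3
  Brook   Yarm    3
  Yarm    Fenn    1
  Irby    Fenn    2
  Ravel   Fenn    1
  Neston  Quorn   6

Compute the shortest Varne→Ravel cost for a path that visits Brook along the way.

Shortest Varne→Brook: Varne–Ulver–Yarm–Brook = 6
Shortest Brook→Ravel: Brook–Ravel = 2
Total via Brook: 6 + 2 = $8.

$8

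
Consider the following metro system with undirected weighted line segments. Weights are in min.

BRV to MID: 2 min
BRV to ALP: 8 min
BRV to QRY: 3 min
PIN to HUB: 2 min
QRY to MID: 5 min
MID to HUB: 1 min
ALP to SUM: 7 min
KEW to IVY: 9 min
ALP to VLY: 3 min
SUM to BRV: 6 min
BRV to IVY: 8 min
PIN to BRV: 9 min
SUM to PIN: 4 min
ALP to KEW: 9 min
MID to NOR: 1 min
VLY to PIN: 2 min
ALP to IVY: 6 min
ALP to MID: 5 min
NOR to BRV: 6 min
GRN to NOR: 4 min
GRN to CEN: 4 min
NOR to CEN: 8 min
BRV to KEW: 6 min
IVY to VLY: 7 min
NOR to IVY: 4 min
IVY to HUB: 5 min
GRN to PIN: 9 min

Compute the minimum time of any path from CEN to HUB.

Enumerating some paths:
CEN - GRN - NOR - BRV - MID - HUB: 4+4+6+2+1 = 17
CEN - NOR - MID - HUB: 8+1+1 = 10
CEN - GRN - PIN - HUB: 4+9+2 = 15
Cheapest is CEN - NOR - MID - HUB at 10 min.

10 min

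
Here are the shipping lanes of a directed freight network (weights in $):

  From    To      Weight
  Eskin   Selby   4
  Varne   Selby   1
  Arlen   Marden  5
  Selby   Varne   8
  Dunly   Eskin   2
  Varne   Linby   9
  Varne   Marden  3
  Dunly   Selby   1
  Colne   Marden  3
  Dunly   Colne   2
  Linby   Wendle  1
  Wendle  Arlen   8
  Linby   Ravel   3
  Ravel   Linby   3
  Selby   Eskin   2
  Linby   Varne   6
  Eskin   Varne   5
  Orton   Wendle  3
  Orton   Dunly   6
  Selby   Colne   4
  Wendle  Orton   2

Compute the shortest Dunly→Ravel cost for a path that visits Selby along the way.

$20

Best Dunly to Selby: Dunly → Selby costing 1
Best Selby to Ravel: Selby → Eskin → Varne → Linby → Ravel costing 19
Total via Selby: 1 + 19 = $20.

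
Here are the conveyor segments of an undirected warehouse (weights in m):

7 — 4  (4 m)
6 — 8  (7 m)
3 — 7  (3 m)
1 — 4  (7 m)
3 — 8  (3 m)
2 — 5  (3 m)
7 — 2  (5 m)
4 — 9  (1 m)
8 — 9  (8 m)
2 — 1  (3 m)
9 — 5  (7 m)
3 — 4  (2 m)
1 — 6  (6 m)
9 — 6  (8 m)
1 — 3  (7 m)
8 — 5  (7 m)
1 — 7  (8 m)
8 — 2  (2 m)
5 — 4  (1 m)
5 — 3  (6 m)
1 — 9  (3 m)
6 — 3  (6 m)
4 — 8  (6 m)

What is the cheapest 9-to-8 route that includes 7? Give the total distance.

11 m

Shortest 9→7: 9–4–7 = 5
Shortest 7→8: 7–3–8 = 6
Total via 7: 5 + 6 = 11 m.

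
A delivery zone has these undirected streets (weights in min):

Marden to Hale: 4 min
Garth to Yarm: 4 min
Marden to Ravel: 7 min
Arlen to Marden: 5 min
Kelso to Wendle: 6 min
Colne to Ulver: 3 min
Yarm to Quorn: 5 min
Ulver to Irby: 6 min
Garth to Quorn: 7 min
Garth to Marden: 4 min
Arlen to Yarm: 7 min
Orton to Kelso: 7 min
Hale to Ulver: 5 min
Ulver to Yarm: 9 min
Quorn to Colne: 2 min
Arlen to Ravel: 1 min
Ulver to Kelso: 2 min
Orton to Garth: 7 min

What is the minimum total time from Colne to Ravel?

Running Dijkstra from Colne:
Colne: 0
Quorn: 2  (via Colne)
Ulver: 3  (via Colne)
Kelso: 5  (via Ulver)
Yarm: 7  (via Quorn)
Hale: 8  (via Ulver)
Irby: 9  (via Ulver)
Garth: 9  (via Quorn)
Wendle: 11  (via Kelso)
Marden: 12  (via Hale)
Orton: 12  (via Kelso)
Arlen: 14  (via Yarm)
Ravel: 15  (via Arlen)
Shortest route: Colne → Quorn → Yarm → Arlen → Ravel = 15 min.

15 min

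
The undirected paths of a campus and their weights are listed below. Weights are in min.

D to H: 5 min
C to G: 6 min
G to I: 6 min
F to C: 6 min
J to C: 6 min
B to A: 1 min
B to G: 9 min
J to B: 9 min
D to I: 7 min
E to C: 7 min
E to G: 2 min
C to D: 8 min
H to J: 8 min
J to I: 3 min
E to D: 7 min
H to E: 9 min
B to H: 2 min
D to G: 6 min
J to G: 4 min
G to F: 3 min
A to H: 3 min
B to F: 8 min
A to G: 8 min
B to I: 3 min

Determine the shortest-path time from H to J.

Settle nodes by increasing distance from H:
H: 0
B: 2  (via H)
A: 3  (via H)
D: 5  (via H)
I: 5  (via B)
J: 8  (via H)
Shortest route: H–J = 8 min.

8 min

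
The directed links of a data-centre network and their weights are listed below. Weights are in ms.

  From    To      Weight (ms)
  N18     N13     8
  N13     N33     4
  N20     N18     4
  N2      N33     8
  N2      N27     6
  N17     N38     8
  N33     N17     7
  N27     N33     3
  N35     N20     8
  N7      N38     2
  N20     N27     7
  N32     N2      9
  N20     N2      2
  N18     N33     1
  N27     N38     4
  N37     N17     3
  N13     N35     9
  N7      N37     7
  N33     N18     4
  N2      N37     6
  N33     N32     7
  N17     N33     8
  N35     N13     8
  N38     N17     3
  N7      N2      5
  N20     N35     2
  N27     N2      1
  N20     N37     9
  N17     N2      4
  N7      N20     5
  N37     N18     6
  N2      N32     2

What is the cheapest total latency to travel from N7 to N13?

15 ms

Running Dijkstra from N7:
N7: 0
N38: 2  (via N7)
N20: 5  (via N7)
N2: 5  (via N7)
N17: 5  (via N38)
N35: 7  (via N20)
N37: 7  (via N7)
N32: 7  (via N2)
N18: 9  (via N20)
N33: 10  (via N18)
N27: 11  (via N2)
N13: 15  (via N35)
Shortest route: N7 → N20 → N35 → N13 = 15 ms.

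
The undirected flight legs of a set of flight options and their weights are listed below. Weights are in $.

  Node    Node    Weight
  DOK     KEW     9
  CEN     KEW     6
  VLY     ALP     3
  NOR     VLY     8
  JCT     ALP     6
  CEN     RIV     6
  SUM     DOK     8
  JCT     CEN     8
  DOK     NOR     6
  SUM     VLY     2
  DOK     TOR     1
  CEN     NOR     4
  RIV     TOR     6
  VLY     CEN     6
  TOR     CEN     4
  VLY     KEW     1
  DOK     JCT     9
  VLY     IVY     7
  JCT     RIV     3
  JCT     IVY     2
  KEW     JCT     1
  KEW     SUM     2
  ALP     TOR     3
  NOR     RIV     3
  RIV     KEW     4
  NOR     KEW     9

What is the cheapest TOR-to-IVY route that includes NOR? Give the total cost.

$15

Shortest TOR→NOR: TOR–DOK–NOR = 7
Best NOR to IVY: NOR–RIV–JCT–IVY costing 8
Total via NOR: 7 + 8 = $15.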